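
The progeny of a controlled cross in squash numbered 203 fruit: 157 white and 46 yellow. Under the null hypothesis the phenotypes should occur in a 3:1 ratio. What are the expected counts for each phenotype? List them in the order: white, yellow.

152.25, 50.75

The 3:1 ratio has 4 parts, so with N = 203 the expected counts are:
  white: 203 × 3/4 = 152.25
  yellow: 203 × 1/4 = 50.75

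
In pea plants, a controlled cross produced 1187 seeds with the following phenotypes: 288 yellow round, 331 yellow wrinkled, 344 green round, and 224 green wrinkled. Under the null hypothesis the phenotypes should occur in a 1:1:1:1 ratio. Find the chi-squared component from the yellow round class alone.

0.258

The 1:1:1:1 ratio has 4 parts, so with N = 1187 the expected counts are:
  yellow round: 1187 × 1/4 = 296.75
  yellow wrinkled: 1187 × 1/4 = 296.75
  green round: 1187 × 1/4 = 296.75
  green wrinkled: 1187 × 1/4 = 296.75
Contribution of yellow round: (288 − 296.75)² / 296.75 = 0.2580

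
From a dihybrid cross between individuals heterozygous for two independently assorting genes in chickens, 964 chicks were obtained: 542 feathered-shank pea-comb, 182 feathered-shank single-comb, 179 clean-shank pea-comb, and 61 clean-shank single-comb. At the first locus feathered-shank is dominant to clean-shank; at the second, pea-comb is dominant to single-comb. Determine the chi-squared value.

A dihybrid F₂ with independent assortment and complete dominance at both loci gives a 9:3:3:1 phenotypic ratio.
Total ratio parts = 16. Expected numbers out of 964:
  feathered-shank pea-comb: 964 × 9/16 = 542.25
  feathered-shank single-comb: 964 × 3/16 = 180.75
  clean-shank pea-comb: 964 × 3/16 = 180.75
  clean-shank single-comb: 964 × 1/16 = 60.25
χ² = Σ (O − E)² / E
  feathered-shank pea-comb: (542 − 542.25)² / 542.25 = 0.0001
  feathered-shank single-comb: (182 − 180.75)² / 180.75 = 0.0086
  clean-shank pea-comb: (179 − 180.75)² / 180.75 = 0.0169
  clean-shank single-comb: (61 − 60.25)² / 60.25 = 0.0093
χ² = 0.0001 + 0.0086 + 0.0169 + 0.0093 = 0.0349 ≈ 0.035

0.035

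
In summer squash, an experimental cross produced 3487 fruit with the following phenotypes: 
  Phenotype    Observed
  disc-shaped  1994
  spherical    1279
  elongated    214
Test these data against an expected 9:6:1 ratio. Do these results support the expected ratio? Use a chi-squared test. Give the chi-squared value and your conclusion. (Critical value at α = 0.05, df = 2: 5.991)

Total ratio parts = 16. Expected numbers out of 3487:
  disc-shaped: 3487 × 9/16 = 1961.4375
  spherical: 3487 × 6/16 = 1307.625
  elongated: 3487 × 1/16 = 217.9375
χ² = Σ (O − E)² / E
  disc-shaped: (1994 − 1961.4375)² / 1961.4375 = 0.5406
  spherical: (1279 − 1307.625)² / 1307.625 = 0.6266
  elongated: (214 − 217.9375)² / 217.9375 = 0.0711
χ² = 0.5406 + 0.6266 + 0.0711 = 1.2383 ≈ 1.238
Degrees of freedom = 3 − 1 = 2; critical value at α = 0.05 is 5.991.
Since 1.238 < 5.991, we fail to reject the null hypothesis — the data are consistent with the 9:6:1 ratio.

1.238; consistent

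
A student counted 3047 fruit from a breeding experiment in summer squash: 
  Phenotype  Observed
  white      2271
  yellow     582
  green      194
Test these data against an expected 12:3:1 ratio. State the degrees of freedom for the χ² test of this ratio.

2

A goodness-of-fit test with 3 phenotype classes has df = 3 − 1 = 2.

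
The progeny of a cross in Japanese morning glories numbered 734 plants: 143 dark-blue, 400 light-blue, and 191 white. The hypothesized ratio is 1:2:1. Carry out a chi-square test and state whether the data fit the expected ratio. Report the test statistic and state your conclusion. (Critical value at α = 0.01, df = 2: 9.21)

Expected counts for N = 734 under a 1:2:1 ratio (total parts = 4):
  dark-blue: 734 × 1/4 = 183.5
  light-blue: 734 × 2/4 = 367
  white: 734 × 1/4 = 183.5
χ² = Σ (O − E)² / E
  dark-blue: (143 − 183.5)² / 183.5 = 8.9387
  light-blue: (400 − 367)² / 367 = 2.9673
  white: (191 − 183.5)² / 183.5 = 0.3065
χ² = 8.9387 + 2.9673 + 0.3065 = 12.2125 ≈ 12.213
Degrees of freedom = 3 − 1 = 2; critical value at α = 0.01 is 9.21.
Since 12.213 > 9.21, we reject the null hypothesis — the data do not fit the 1:2:1 ratio.

12.213; not consistent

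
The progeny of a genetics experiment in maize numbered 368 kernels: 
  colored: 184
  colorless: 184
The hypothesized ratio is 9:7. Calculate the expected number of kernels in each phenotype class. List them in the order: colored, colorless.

207, 161

Total ratio parts = 16. Expected numbers out of 368:
  colored: 368 × 9/16 = 207
  colorless: 368 × 7/16 = 161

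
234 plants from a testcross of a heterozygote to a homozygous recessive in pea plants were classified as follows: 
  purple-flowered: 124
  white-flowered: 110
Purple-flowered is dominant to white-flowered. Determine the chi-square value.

A testcross of a heterozygote (Aa × aa) gives a 1:1 phenotypic ratio.
Expected counts for N = 234 under a 1:1 ratio (total parts = 2):
  purple-flowered: 234 × 1/2 = 117
  white-flowered: 234 × 1/2 = 117
χ² = Σ (O − E)² / E
  purple-flowered: (124 − 117)² / 117 = 0.4188
  white-flowered: (110 − 117)² / 117 = 0.4188
χ² = 0.4188 + 0.4188 = 0.8376 ≈ 0.838

0.838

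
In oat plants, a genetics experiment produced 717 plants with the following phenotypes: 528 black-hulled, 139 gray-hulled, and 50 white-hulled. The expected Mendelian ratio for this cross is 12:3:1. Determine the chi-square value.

Under the 12:3:1 hypothesis (Σ ratio = 16, N = 717):
  black-hulled: 717 × 12/16 = 537.75
  gray-hulled: 717 × 3/16 = 134.4375
  white-hulled: 717 × 1/16 = 44.8125
χ² = Σ (O − E)² / E
  black-hulled: (528 − 537.75)² / 537.75 = 0.1768
  gray-hulled: (139 − 134.4375)² / 134.4375 = 0.1548
  white-hulled: (50 − 44.8125)² / 44.8125 = 0.6005
χ² = 0.1768 + 0.1548 + 0.6005 = 0.9321 ≈ 0.932

0.932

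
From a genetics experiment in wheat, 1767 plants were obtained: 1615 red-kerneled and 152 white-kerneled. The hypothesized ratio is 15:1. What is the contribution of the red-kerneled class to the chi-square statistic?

Expected counts for N = 1767 under a 15:1 ratio (total parts = 16):
  red-kerneled: 1767 × 15/16 = 1656.5625
  white-kerneled: 1767 × 1/16 = 110.4375
Contribution of red-kerneled: (1615 − 1656.5625)² / 1656.5625 = 1.0428

1.043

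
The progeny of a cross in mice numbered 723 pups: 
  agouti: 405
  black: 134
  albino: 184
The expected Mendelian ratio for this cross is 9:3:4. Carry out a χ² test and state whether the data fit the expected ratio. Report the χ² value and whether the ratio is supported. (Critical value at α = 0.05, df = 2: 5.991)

Expected counts for N = 723 under a 9:3:4 ratio (total parts = 16):
  agouti: 723 × 9/16 = 406.6875
  black: 723 × 3/16 = 135.5625
  albino: 723 × 4/16 = 180.75
χ² = Σ (O − E)² / E
  agouti: (405 − 406.6875)² / 406.6875 = 0.0070
  black: (134 − 135.5625)² / 135.5625 = 0.0180
  albino: (184 − 180.75)² / 180.75 = 0.0584
χ² = 0.0070 + 0.0180 + 0.0584 = 0.0834 ≈ 0.083
Degrees of freedom = 3 − 1 = 2; critical value at α = 0.05 is 5.991.
Since 0.083 < 5.991, we fail to reject the null hypothesis — the data are consistent with the 9:3:4 ratio.

0.083; consistent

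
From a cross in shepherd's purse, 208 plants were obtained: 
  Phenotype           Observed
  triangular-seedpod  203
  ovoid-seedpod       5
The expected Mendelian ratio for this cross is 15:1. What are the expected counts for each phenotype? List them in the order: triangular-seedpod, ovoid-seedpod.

195, 13

Expected counts for N = 208 under a 15:1 ratio (total parts = 16):
  triangular-seedpod: 208 × 15/16 = 195
  ovoid-seedpod: 208 × 1/16 = 13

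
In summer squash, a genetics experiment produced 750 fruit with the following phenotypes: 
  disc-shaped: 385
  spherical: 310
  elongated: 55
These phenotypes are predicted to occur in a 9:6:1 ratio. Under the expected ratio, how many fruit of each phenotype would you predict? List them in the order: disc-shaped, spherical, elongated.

Total ratio parts = 16. Expected numbers out of 750:
  disc-shaped: 750 × 9/16 = 421.875
  spherical: 750 × 6/16 = 281.25
  elongated: 750 × 1/16 = 46.875

421.875, 281.25, 46.875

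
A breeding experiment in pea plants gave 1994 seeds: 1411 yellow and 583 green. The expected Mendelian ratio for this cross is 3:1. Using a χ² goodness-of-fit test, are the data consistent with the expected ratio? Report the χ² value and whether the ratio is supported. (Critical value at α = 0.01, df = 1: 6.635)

19.098; not consistent

Under the 3:1 hypothesis (Σ ratio = 4, N = 1994):
  yellow: 1994 × 3/4 = 1495.5
  green: 1994 × 1/4 = 498.5
χ² = Σ (O − E)² / E
  yellow: (1411 − 1495.5)² / 1495.5 = 4.7745
  green: (583 − 498.5)² / 498.5 = 14.3235
χ² = 4.7745 + 14.3235 = 19.098
Degrees of freedom = 2 − 1 = 1; critical value at α = 0.01 is 6.635.
Since 19.098 > 6.635, we reject the null hypothesis — the data do not fit the 3:1 ratio.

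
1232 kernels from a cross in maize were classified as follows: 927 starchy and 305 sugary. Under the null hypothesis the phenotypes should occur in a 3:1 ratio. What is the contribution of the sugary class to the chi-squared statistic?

0.029

Total ratio parts = 4. Expected numbers out of 1232:
  starchy: 1232 × 3/4 = 924
  sugary: 1232 × 1/4 = 308
Contribution of sugary: (305 − 308)² / 308 = 0.0292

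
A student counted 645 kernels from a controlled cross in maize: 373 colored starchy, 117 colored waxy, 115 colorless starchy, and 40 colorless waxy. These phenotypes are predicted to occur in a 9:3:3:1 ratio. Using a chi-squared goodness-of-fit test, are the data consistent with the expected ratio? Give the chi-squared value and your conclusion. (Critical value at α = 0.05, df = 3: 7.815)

Under the 9:3:3:1 hypothesis (Σ ratio = 16, N = 645):
  colored starchy: 645 × 9/16 = 362.8125
  colored waxy: 645 × 3/16 = 120.9375
  colorless starchy: 645 × 3/16 = 120.9375
  colorless waxy: 645 × 1/16 = 40.3125
χ² = Σ (O − E)² / E
  colored starchy: (373 − 362.8125)² / 362.8125 = 0.2861
  colored waxy: (117 − 120.9375)² / 120.9375 = 0.1282
  colorless starchy: (115 − 120.9375)² / 120.9375 = 0.2915
  colorless waxy: (40 − 40.3125)² / 40.3125 = 0.0024
χ² = 0.2861 + 0.1282 + 0.2915 + 0.0024 = 0.7082 ≈ 0.708
Degrees of freedom = 4 − 1 = 3; critical value at α = 0.05 is 7.815.
Since 0.708 < 7.815, we fail to reject the null hypothesis — the data are consistent with the 9:3:3:1 ratio.

0.708; consistent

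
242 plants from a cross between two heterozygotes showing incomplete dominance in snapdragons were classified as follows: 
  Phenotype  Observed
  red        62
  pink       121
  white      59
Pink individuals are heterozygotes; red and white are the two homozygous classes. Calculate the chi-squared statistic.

With incomplete dominance, a heterozygote × heterozygote cross gives a 1:2:1 phenotypic ratio.
The 1:2:1 ratio has 4 parts, so with N = 242 the expected counts are:
  red: 242 × 1/4 = 60.5
  pink: 242 × 2/4 = 121
  white: 242 × 1/4 = 60.5
χ² = Σ (O − E)² / E
  red: (62 − 60.5)² / 60.5 = 0.0372
  pink: (121 − 121)² / 121 = 0.0000
  white: (59 − 60.5)² / 60.5 = 0.0372
χ² = 0.0372 + 0.0000 + 0.0372 = 0.0744 ≈ 0.074

0.074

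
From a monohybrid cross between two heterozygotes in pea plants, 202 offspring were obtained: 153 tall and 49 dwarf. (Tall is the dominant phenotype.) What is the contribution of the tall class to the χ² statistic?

For a monohybrid cross between heterozygotes with complete dominance, the expected phenotypic ratio is 3:1.
Under the 3:1 hypothesis (Σ ratio = 4, N = 202):
  tall: 202 × 3/4 = 151.5
  dwarf: 202 × 1/4 = 50.5
Contribution of tall: (153 − 151.5)² / 151.5 = 0.0149

0.015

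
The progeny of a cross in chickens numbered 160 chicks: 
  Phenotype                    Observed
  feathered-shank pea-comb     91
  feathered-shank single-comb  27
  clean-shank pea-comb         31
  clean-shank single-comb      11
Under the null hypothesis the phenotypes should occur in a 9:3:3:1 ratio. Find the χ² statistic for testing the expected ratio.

The 9:3:3:1 ratio has 16 parts, so with N = 160 the expected counts are:
  feathered-shank pea-comb: 160 × 9/16 = 90
  feathered-shank single-comb: 160 × 3/16 = 30
  clean-shank pea-comb: 160 × 3/16 = 30
  clean-shank single-comb: 160 × 1/16 = 10
χ² = Σ (O − E)² / E
  feathered-shank pea-comb: (91 − 90)² / 90 = 0.0111
  feathered-shank single-comb: (27 − 30)² / 30 = 0.3000
  clean-shank pea-comb: (31 − 30)² / 30 = 0.0333
  clean-shank single-comb: (11 − 10)² / 10 = 0.1000
χ² = 0.0111 + 0.3000 + 0.0333 + 0.1000 = 0.4444 ≈ 0.444

0.444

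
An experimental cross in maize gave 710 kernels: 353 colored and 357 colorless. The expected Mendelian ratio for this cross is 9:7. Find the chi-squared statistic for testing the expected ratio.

Total ratio parts = 16. Expected numbers out of 710:
  colored: 710 × 9/16 = 399.375
  colorless: 710 × 7/16 = 310.625
χ² = Σ (O − E)² / E
  colored: (353 − 399.375)² / 399.375 = 5.3850
  colorless: (357 − 310.625)² / 310.625 = 6.9236
χ² = 5.3850 + 6.9236 = 12.3086 ≈ 12.309

12.309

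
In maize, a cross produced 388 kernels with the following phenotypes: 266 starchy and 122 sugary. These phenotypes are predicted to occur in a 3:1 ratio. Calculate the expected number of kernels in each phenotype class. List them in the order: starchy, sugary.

291, 97

Total ratio parts = 4. Expected numbers out of 388:
  starchy: 388 × 3/4 = 291
  sugary: 388 × 1/4 = 97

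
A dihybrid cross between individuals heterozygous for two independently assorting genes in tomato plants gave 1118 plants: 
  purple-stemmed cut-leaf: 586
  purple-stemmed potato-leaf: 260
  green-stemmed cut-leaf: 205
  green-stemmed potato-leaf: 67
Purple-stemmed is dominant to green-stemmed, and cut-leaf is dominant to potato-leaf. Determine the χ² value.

A dihybrid F₂ with independent assortment and complete dominance at both loci gives a 9:3:3:1 phenotypic ratio.
Expected counts for N = 1118 under a 9:3:3:1 ratio (total parts = 16):
  purple-stemmed cut-leaf: 1118 × 9/16 = 628.875
  purple-stemmed potato-leaf: 1118 × 3/16 = 209.625
  green-stemmed cut-leaf: 1118 × 3/16 = 209.625
  green-stemmed potato-leaf: 1118 × 1/16 = 69.875
χ² = Σ (O − E)² / E
  purple-stemmed cut-leaf: (586 − 628.875)² / 628.875 = 2.9231
  purple-stemmed potato-leaf: (260 − 209.625)² / 209.625 = 12.1056
  green-stemmed cut-leaf: (205 − 209.625)² / 209.625 = 0.1020
  green-stemmed potato-leaf: (67 − 69.875)² / 69.875 = 0.1183
χ² = 2.9231 + 12.1056 + 0.1020 + 0.1183 = 15.249

15.249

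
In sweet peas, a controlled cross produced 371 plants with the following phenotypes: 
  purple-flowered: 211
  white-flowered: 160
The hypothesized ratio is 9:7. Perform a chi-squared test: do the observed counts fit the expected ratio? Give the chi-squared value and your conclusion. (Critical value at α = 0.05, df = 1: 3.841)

0.059; consistent

Total ratio parts = 16. Expected numbers out of 371:
  purple-flowered: 371 × 9/16 = 208.6875
  white-flowered: 371 × 7/16 = 162.3125
χ² = Σ (O − E)² / E
  purple-flowered: (211 − 208.6875)² / 208.6875 = 0.0256
  white-flowered: (160 − 162.3125)² / 162.3125 = 0.0329
χ² = 0.0256 + 0.0329 = 0.0585 ≈ 0.059
Degrees of freedom = 2 − 1 = 1; critical value at α = 0.05 is 3.841.
Since 0.059 < 3.841, we fail to reject the null hypothesis — the data are consistent with the 9:7 ratio.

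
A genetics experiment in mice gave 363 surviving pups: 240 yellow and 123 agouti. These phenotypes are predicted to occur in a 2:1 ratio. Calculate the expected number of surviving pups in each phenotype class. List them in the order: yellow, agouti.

242, 121

Under the 2:1 hypothesis (Σ ratio = 3, N = 363):
  yellow: 363 × 2/3 = 242
  agouti: 363 × 1/3 = 121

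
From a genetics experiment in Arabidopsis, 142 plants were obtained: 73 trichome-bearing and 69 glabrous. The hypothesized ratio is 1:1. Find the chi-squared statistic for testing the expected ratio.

Under the 1:1 hypothesis (Σ ratio = 2, N = 142):
  trichome-bearing: 142 × 1/2 = 71
  glabrous: 142 × 1/2 = 71
χ² = Σ (O − E)² / E
  trichome-bearing: (73 − 71)² / 71 = 0.0563
  glabrous: (69 − 71)² / 71 = 0.0563
χ² = 0.0563 + 0.0563 = 0.1126 ≈ 0.113

0.113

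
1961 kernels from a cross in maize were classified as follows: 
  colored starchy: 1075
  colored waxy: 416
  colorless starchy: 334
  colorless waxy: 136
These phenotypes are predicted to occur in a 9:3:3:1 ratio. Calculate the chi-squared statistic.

11.622

Under the 9:3:3:1 hypothesis (Σ ratio = 16, N = 1961):
  colored starchy: 1961 × 9/16 = 1103.0625
  colored waxy: 1961 × 3/16 = 367.6875
  colorless starchy: 1961 × 3/16 = 367.6875
  colorless waxy: 1961 × 1/16 = 122.5625
χ² = Σ (O − E)² / E
  colored starchy: (1075 − 1103.0625)² / 1103.0625 = 0.7139
  colored waxy: (416 − 367.6875)² / 367.6875 = 6.3480
  colorless starchy: (334 − 367.6875)² / 367.6875 = 3.0864
  colorless waxy: (136 − 122.5625)² / 122.5625 = 1.4733
χ² = 0.7139 + 6.3480 + 3.0864 + 1.4733 = 11.6216 ≈ 11.622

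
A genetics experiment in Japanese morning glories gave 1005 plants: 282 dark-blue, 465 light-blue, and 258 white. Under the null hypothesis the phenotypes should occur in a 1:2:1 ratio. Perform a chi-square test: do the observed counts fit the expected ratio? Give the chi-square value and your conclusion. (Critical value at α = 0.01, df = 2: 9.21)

6.743; consistent

Total ratio parts = 4. Expected numbers out of 1005:
  dark-blue: 1005 × 1/4 = 251.25
  light-blue: 1005 × 2/4 = 502.5
  white: 1005 × 1/4 = 251.25
χ² = Σ (O − E)² / E
  dark-blue: (282 − 251.25)² / 251.25 = 3.7634
  light-blue: (465 − 502.5)² / 502.5 = 2.7985
  white: (258 − 251.25)² / 251.25 = 0.1813
χ² = 3.7634 + 2.7985 + 0.1813 = 6.7432 ≈ 6.743
Degrees of freedom = 3 − 1 = 2; critical value at α = 0.01 is 9.21.
Since 6.743 < 9.21, we fail to reject the null hypothesis — the data are consistent with the 1:2:1 ratio.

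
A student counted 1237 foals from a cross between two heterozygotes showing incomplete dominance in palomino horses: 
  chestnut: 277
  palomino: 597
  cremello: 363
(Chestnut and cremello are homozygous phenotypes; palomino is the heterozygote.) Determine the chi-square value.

With incomplete dominance, a heterozygote × heterozygote cross gives a 1:2:1 phenotypic ratio.
Expected counts for N = 1237 under a 1:2:1 ratio (total parts = 4):
  chestnut: 1237 × 1/4 = 309.25
  palomino: 1237 × 2/4 = 618.5
  cremello: 1237 × 1/4 = 309.25
χ² = Σ (O − E)² / E
  chestnut: (277 − 309.25)² / 309.25 = 3.3632
  palomino: (597 − 618.5)² / 618.5 = 0.7474
  cremello: (363 − 309.25)² / 309.25 = 9.3422
χ² = 3.3632 + 0.7474 + 9.3422 = 13.4528 ≈ 13.453

13.453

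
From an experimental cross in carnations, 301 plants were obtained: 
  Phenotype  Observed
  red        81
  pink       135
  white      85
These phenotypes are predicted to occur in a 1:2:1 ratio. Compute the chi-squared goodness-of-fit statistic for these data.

3.299

Under the 1:2:1 hypothesis (Σ ratio = 4, N = 301):
  red: 301 × 1/4 = 75.25
  pink: 301 × 2/4 = 150.5
  white: 301 × 1/4 = 75.25
χ² = Σ (O − E)² / E
  red: (81 − 75.25)² / 75.25 = 0.4394
  pink: (135 − 150.5)² / 150.5 = 1.5963
  white: (85 − 75.25)² / 75.25 = 1.2633
χ² = 0.4394 + 1.5963 + 1.2633 = 3.299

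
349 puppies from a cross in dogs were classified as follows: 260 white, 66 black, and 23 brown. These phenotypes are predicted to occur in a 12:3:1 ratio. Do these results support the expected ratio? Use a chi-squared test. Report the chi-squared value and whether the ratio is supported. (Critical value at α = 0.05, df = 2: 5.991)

0.081; consistent

The 12:3:1 ratio has 16 parts, so with N = 349 the expected counts are:
  white: 349 × 12/16 = 261.75
  black: 349 × 3/16 = 65.4375
  brown: 349 × 1/16 = 21.8125
χ² = Σ (O − E)² / E
  white: (260 − 261.75)² / 261.75 = 0.0117
  black: (66 − 65.4375)² / 65.4375 = 0.0048
  brown: (23 − 21.8125)² / 21.8125 = 0.0646
χ² = 0.0117 + 0.0048 + 0.0646 = 0.0811 ≈ 0.081
Degrees of freedom = 3 − 1 = 2; critical value at α = 0.05 is 5.991.
Since 0.081 < 5.991, we fail to reject the null hypothesis — the data are consistent with the 12:3:1 ratio.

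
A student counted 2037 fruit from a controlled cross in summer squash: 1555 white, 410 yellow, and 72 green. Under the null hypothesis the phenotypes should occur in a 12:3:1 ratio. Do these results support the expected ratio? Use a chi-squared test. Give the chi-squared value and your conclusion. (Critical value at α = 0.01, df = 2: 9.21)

26.579; not consistent

The 12:3:1 ratio has 16 parts, so with N = 2037 the expected counts are:
  white: 2037 × 12/16 = 1527.75
  yellow: 2037 × 3/16 = 381.9375
  green: 2037 × 1/16 = 127.3125
χ² = Σ (O − E)² / E
  white: (1555 − 1527.75)² / 1527.75 = 0.4860
  yellow: (410 − 381.9375)² / 381.9375 = 2.0619
  green: (72 − 127.3125)² / 127.3125 = 24.0312
χ² = 0.4860 + 2.0619 + 24.0312 = 26.5791 ≈ 26.579
Degrees of freedom = 3 − 1 = 2; critical value at α = 0.01 is 9.21.
Since 26.579 > 9.21, we reject the null hypothesis — the data do not fit the 12:3:1 ratio.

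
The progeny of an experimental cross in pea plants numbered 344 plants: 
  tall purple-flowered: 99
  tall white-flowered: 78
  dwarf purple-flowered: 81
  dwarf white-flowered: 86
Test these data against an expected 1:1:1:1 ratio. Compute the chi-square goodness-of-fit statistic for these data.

3.000

The 1:1:1:1 ratio has 4 parts, so with N = 344 the expected counts are:
  tall purple-flowered: 344 × 1/4 = 86
  tall white-flowered: 344 × 1/4 = 86
  dwarf purple-flowered: 344 × 1/4 = 86
  dwarf white-flowered: 344 × 1/4 = 86
χ² = Σ (O − E)² / E
  tall purple-flowered: (99 − 86)² / 86 = 1.9651
  tall white-flowered: (78 − 86)² / 86 = 0.7442
  dwarf purple-flowered: (81 − 86)² / 86 = 0.2907
  dwarf white-flowered: (86 − 86)² / 86 = 0.0000
χ² = 1.9651 + 0.7442 + 0.2907 + 0.0000 = 3.000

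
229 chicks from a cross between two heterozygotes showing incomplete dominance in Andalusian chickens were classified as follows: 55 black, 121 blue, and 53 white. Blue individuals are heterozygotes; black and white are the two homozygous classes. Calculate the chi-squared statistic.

0.773

With incomplete dominance, a heterozygote × heterozygote cross gives a 1:2:1 phenotypic ratio.
The 1:2:1 ratio has 4 parts, so with N = 229 the expected counts are:
  black: 229 × 1/4 = 57.25
  blue: 229 × 2/4 = 114.5
  white: 229 × 1/4 = 57.25
χ² = Σ (O − E)² / E
  black: (55 − 57.25)² / 57.25 = 0.0884
  blue: (121 − 114.5)² / 114.5 = 0.3690
  white: (53 − 57.25)² / 57.25 = 0.3155
χ² = 0.0884 + 0.3690 + 0.3155 = 0.7729 ≈ 0.773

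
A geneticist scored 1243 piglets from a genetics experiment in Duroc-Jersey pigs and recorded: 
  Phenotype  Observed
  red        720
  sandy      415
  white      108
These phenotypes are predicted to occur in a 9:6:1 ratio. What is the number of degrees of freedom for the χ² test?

2

A goodness-of-fit test with 3 phenotype classes has df = 3 − 1 = 2.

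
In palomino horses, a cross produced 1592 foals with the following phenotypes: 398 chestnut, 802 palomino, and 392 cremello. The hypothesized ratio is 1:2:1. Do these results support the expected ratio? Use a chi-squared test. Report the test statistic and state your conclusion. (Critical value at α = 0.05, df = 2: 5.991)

0.136; consistent

Expected counts for N = 1592 under a 1:2:1 ratio (total parts = 4):
  chestnut: 1592 × 1/4 = 398
  palomino: 1592 × 2/4 = 796
  cremello: 1592 × 1/4 = 398
χ² = Σ (O − E)² / E
  chestnut: (398 − 398)² / 398 = 0.0000
  palomino: (802 − 796)² / 796 = 0.0452
  cremello: (392 − 398)² / 398 = 0.0905
χ² = 0.0000 + 0.0452 + 0.0905 = 0.1357 ≈ 0.136
Degrees of freedom = 3 − 1 = 2; critical value at α = 0.05 is 5.991.
Since 0.136 < 5.991, we fail to reject the null hypothesis — the data are consistent with the 1:2:1 ratio.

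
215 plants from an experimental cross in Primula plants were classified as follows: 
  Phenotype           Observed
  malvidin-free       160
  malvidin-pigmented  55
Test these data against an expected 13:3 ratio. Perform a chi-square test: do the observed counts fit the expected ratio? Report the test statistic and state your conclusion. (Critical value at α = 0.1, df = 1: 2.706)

Under the 13:3 hypothesis (Σ ratio = 16, N = 215):
  malvidin-free: 215 × 13/16 = 174.6875
  malvidin-pigmented: 215 × 3/16 = 40.3125
χ² = Σ (O − E)² / E
  malvidin-free: (160 − 174.6875)² / 174.6875 = 1.2349
  malvidin-pigmented: (55 − 40.3125)² / 40.3125 = 5.3513
χ² = 1.2349 + 5.3513 = 6.5862 ≈ 6.586
Degrees of freedom = 2 − 1 = 1; critical value at α = 0.1 is 2.706.
Since 6.586 > 2.706, we reject the null hypothesis — the data do not fit the 13:3 ratio.

6.586; not consistent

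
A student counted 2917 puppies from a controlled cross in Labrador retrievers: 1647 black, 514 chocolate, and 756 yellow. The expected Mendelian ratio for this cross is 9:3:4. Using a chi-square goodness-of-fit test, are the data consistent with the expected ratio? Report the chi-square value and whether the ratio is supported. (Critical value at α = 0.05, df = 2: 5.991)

Expected counts for N = 2917 under a 9:3:4 ratio (total parts = 16):
  black: 2917 × 9/16 = 1640.8125
  chocolate: 2917 × 3/16 = 546.9375
  yellow: 2917 × 4/16 = 729.25
χ² = Σ (O − E)² / E
  black: (1647 − 1640.8125)² / 1640.8125 = 0.0233
  chocolate: (514 − 546.9375)² / 546.9375 = 1.9836
  yellow: (756 − 729.25)² / 729.25 = 0.9812
χ² = 0.0233 + 1.9836 + 0.9812 = 2.9881 ≈ 2.988
Degrees of freedom = 3 − 1 = 2; critical value at α = 0.05 is 5.991.
Since 2.988 < 5.991, we fail to reject the null hypothesis — the data are consistent with the 9:3:4 ratio.

2.988; consistent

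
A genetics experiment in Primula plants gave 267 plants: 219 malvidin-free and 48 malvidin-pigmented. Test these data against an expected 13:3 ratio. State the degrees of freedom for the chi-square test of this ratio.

A goodness-of-fit test with 2 phenotype classes has df = 2 − 1 = 1.

1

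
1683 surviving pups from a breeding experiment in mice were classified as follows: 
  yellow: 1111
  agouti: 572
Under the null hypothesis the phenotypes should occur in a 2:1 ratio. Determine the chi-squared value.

0.324

Total ratio parts = 3. Expected numbers out of 1683:
  yellow: 1683 × 2/3 = 1122
  agouti: 1683 × 1/3 = 561
χ² = Σ (O − E)² / E
  yellow: (1111 − 1122)² / 1122 = 0.1078
  agouti: (572 − 561)² / 561 = 0.2157
χ² = 0.1078 + 0.2157 = 0.3235 ≈ 0.324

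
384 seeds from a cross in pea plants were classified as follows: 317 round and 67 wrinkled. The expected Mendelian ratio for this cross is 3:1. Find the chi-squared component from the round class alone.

Expected counts for N = 384 under a 3:1 ratio (total parts = 4):
  round: 384 × 3/4 = 288
  wrinkled: 384 × 1/4 = 96
Contribution of round: (317 − 288)² / 288 = 2.9201

2.920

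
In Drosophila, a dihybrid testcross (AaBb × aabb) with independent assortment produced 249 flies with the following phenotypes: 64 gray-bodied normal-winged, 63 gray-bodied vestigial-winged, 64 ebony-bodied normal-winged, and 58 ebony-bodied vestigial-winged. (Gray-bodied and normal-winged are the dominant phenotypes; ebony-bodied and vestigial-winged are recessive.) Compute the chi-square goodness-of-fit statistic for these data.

0.398

A dihybrid testcross with independent assortment gives a 1:1:1:1 ratio.
Total ratio parts = 4. Expected numbers out of 249:
  gray-bodied normal-winged: 249 × 1/4 = 62.25
  gray-bodied vestigial-winged: 249 × 1/4 = 62.25
  ebony-bodied normal-winged: 249 × 1/4 = 62.25
  ebony-bodied vestigial-winged: 249 × 1/4 = 62.25
χ² = Σ (O − E)² / E
  gray-bodied normal-winged: (64 − 62.25)² / 62.25 = 0.0492
  gray-bodied vestigial-winged: (63 − 62.25)² / 62.25 = 0.0090
  ebony-bodied normal-winged: (64 − 62.25)² / 62.25 = 0.0492
  ebony-bodied vestigial-winged: (58 − 62.25)² / 62.25 = 0.2902
χ² = 0.0492 + 0.0090 + 0.0492 + 0.2902 = 0.3976 ≈ 0.398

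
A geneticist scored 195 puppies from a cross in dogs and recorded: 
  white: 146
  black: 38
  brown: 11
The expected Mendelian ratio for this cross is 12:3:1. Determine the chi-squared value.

0.173

Expected counts for N = 195 under a 12:3:1 ratio (total parts = 16):
  white: 195 × 12/16 = 146.25
  black: 195 × 3/16 = 36.5625
  brown: 195 × 1/16 = 12.1875
χ² = Σ (O − E)² / E
  white: (146 − 146.25)² / 146.25 = 0.0004
  black: (38 − 36.5625)² / 36.5625 = 0.0565
  brown: (11 − 12.1875)² / 12.1875 = 0.1157
χ² = 0.0004 + 0.0565 + 0.1157 = 0.1726 ≈ 0.173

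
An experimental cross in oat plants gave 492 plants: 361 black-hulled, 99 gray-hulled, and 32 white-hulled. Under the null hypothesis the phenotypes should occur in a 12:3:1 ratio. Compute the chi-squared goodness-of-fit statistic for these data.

0.718

Total ratio parts = 16. Expected numbers out of 492:
  black-hulled: 492 × 12/16 = 369
  gray-hulled: 492 × 3/16 = 92.25
  white-hulled: 492 × 1/16 = 30.75
χ² = Σ (O − E)² / E
  black-hulled: (361 − 369)² / 369 = 0.1734
  gray-hulled: (99 − 92.25)² / 92.25 = 0.4939
  white-hulled: (32 − 30.75)² / 30.75 = 0.0508
χ² = 0.1734 + 0.4939 + 0.0508 = 0.7181 ≈ 0.718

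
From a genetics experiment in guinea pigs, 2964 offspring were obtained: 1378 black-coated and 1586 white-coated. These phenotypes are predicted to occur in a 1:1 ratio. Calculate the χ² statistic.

14.596

The 1:1 ratio has 2 parts, so with N = 2964 the expected counts are:
  black-coated: 2964 × 1/2 = 1482
  white-coated: 2964 × 1/2 = 1482
χ² = Σ (O − E)² / E
  black-coated: (1378 − 1482)² / 1482 = 7.2982
  white-coated: (1586 − 1482)² / 1482 = 7.2982
χ² = 7.2982 + 7.2982 = 14.5964 ≈ 14.596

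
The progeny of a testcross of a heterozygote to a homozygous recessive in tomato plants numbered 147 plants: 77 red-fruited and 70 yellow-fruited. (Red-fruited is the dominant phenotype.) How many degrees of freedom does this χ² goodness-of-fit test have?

1

A testcross of a heterozygote (Aa × aa) gives a 1:1 phenotypic ratio.
A goodness-of-fit test with 2 phenotype classes has df = 2 − 1 = 1.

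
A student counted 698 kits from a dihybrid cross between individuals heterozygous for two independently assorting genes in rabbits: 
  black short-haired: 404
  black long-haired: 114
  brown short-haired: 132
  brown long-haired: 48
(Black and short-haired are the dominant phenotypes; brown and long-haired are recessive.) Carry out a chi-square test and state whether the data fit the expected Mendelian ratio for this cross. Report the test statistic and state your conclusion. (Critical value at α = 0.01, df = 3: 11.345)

2.954; consistent

A dihybrid F₂ with independent assortment and complete dominance at both loci gives a 9:3:3:1 phenotypic ratio.
The 9:3:3:1 ratio has 16 parts, so with N = 698 the expected counts are:
  black short-haired: 698 × 9/16 = 392.625
  black long-haired: 698 × 3/16 = 130.875
  brown short-haired: 698 × 3/16 = 130.875
  brown long-haired: 698 × 1/16 = 43.625
χ² = Σ (O − E)² / E
  black short-haired: (404 − 392.625)² / 392.625 = 0.3296
  black long-haired: (114 − 130.875)² / 130.875 = 2.1759
  brown short-haired: (132 − 130.875)² / 130.875 = 0.0097
  brown long-haired: (48 − 43.625)² / 43.625 = 0.4388
χ² = 0.3296 + 2.1759 + 0.0097 + 0.4388 = 2.954
Degrees of freedom = 4 − 1 = 3; critical value at α = 0.01 is 11.345.
Since 2.954 < 11.345, we fail to reject the null hypothesis — the data are consistent with the 9:3:3:1 ratio.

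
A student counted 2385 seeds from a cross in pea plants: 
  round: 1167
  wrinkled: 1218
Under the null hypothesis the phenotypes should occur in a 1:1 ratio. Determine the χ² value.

1.091

Total ratio parts = 2. Expected numbers out of 2385:
  round: 2385 × 1/2 = 1192.5
  wrinkled: 2385 × 1/2 = 1192.5
χ² = Σ (O − E)² / E
  round: (1167 − 1192.5)² / 1192.5 = 0.5453
  wrinkled: (1218 − 1192.5)² / 1192.5 = 0.5453
χ² = 0.5453 + 0.5453 = 1.0906 ≈ 1.091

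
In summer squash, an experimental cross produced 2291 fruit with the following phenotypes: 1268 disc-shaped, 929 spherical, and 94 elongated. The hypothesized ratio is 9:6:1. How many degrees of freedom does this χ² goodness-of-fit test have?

2

A goodness-of-fit test with 3 phenotype classes has df = 3 − 1 = 2.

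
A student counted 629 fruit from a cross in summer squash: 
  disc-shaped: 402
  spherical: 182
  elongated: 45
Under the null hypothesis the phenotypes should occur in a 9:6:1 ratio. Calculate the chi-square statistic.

19.691

Total ratio parts = 16. Expected numbers out of 629:
  disc-shaped: 629 × 9/16 = 353.8125
  spherical: 629 × 6/16 = 235.875
  elongated: 629 × 1/16 = 39.3125
χ² = Σ (O − E)² / E
  disc-shaped: (402 − 353.8125)² / 353.8125 = 6.5629
  spherical: (182 − 235.875)² / 235.875 = 12.3053
  elongated: (45 − 39.3125)² / 39.3125 = 0.8228
χ² = 6.5629 + 12.3053 + 0.8228 = 19.691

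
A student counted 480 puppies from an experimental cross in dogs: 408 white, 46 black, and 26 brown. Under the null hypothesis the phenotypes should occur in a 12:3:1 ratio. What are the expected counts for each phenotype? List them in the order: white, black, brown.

Expected counts for N = 480 under a 12:3:1 ratio (total parts = 16):
  white: 480 × 12/16 = 360
  black: 480 × 3/16 = 90
  brown: 480 × 1/16 = 30

360, 90, 30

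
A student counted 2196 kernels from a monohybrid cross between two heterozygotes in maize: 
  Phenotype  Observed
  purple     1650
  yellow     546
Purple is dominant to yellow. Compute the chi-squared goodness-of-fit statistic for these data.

0.022

For a monohybrid cross between heterozygotes with complete dominance, the expected phenotypic ratio is 3:1.
Under the 3:1 hypothesis (Σ ratio = 4, N = 2196):
  purple: 2196 × 3/4 = 1647
  yellow: 2196 × 1/4 = 549
χ² = Σ (O − E)² / E
  purple: (1650 − 1647)² / 1647 = 0.0055
  yellow: (546 − 549)² / 549 = 0.0164
χ² = 0.0055 + 0.0164 = 0.0219 ≈ 0.022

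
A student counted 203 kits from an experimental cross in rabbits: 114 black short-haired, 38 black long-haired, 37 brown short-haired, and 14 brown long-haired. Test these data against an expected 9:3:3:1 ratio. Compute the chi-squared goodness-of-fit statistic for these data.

Under the 9:3:3:1 hypothesis (Σ ratio = 16, N = 203):
  black short-haired: 203 × 9/16 = 114.1875
  black long-haired: 203 × 3/16 = 38.0625
  brown short-haired: 203 × 3/16 = 38.0625
  brown long-haired: 203 × 1/16 = 12.6875
χ² = Σ (O − E)² / E
  black short-haired: (114 − 114.1875)² / 114.1875 = 0.0003
  black long-haired: (38 − 38.0625)² / 38.0625 = 0.0001
  brown short-haired: (37 − 38.0625)² / 38.0625 = 0.0297
  brown long-haired: (14 − 12.6875)² / 12.6875 = 0.1358
χ² = 0.0003 + 0.0001 + 0.0297 + 0.1358 = 0.1659 ≈ 0.166

0.166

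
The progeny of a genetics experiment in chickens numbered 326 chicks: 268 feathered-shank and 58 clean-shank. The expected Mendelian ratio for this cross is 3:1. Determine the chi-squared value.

Under the 3:1 hypothesis (Σ ratio = 4, N = 326):
  feathered-shank: 326 × 3/4 = 244.5
  clean-shank: 326 × 1/4 = 81.5
χ² = Σ (O − E)² / E
  feathered-shank: (268 − 244.5)² / 244.5 = 2.2587
  clean-shank: (58 − 81.5)² / 81.5 = 6.7761
χ² = 2.2587 + 6.7761 = 9.0348 ≈ 9.035

9.035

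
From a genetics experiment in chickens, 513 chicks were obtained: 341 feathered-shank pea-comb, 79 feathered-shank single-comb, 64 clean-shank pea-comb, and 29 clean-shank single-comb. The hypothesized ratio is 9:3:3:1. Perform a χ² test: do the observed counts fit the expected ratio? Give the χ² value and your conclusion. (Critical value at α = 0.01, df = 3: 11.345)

23.664; not consistent

The 9:3:3:1 ratio has 16 parts, so with N = 513 the expected counts are:
  feathered-shank pea-comb: 513 × 9/16 = 288.5625
  feathered-shank single-comb: 513 × 3/16 = 96.1875
  clean-shank pea-comb: 513 × 3/16 = 96.1875
  clean-shank single-comb: 513 × 1/16 = 32.0625
χ² = Σ (O − E)² / E
  feathered-shank pea-comb: (341 − 288.5625)² / 288.5625 = 9.5289
  feathered-shank single-comb: (79 − 96.1875)² / 96.1875 = 3.0712
  clean-shank pea-comb: (64 − 96.1875)² / 96.1875 = 10.7710
  clean-shank single-comb: (29 − 32.0625)² / 32.0625 = 0.2925
χ² = 9.5289 + 3.0712 + 10.7710 + 0.2925 = 23.6636 ≈ 23.664
Degrees of freedom = 4 − 1 = 3; critical value at α = 0.01 is 11.345.
Since 23.664 > 11.345, we reject the null hypothesis — the data do not fit the 9:3:3:1 ratio.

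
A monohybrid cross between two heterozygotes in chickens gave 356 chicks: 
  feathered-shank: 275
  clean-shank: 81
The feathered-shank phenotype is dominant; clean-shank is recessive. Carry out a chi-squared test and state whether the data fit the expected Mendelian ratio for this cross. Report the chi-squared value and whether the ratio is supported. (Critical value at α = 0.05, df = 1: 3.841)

0.959; consistent

For a monohybrid cross between heterozygotes with complete dominance, the expected phenotypic ratio is 3:1.
Total ratio parts = 4. Expected numbers out of 356:
  feathered-shank: 356 × 3/4 = 267
  clean-shank: 356 × 1/4 = 89
χ² = Σ (O − E)² / E
  feathered-shank: (275 − 267)² / 267 = 0.2397
  clean-shank: (81 − 89)² / 89 = 0.7191
χ² = 0.2397 + 0.7191 = 0.9588 ≈ 0.959
Degrees of freedom = 2 − 1 = 1; critical value at α = 0.05 is 3.841.
Since 0.959 < 3.841, we fail to reject the null hypothesis — the data are consistent with the 3:1 ratio.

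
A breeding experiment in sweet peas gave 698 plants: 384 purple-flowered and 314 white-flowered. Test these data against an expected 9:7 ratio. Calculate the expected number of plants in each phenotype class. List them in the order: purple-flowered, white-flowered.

Total ratio parts = 16. Expected numbers out of 698:
  purple-flowered: 698 × 9/16 = 392.625
  white-flowered: 698 × 7/16 = 305.375

392.625, 305.375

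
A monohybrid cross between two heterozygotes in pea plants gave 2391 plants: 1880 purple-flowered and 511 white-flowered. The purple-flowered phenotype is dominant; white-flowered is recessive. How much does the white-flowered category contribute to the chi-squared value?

12.590

For a monohybrid cross between heterozygotes with complete dominance, the expected phenotypic ratio is 3:1.
Under the 3:1 hypothesis (Σ ratio = 4, N = 2391):
  purple-flowered: 2391 × 3/4 = 1793.25
  white-flowered: 2391 × 1/4 = 597.75
Contribution of white-flowered: (511 − 597.75)² / 597.75 = 12.5898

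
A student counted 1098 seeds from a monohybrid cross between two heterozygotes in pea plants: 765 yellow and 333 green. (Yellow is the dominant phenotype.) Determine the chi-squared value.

For a monohybrid cross between heterozygotes with complete dominance, the expected phenotypic ratio is 3:1.
Expected counts for N = 1098 under a 3:1 ratio (total parts = 4):
  yellow: 1098 × 3/4 = 823.5
  green: 1098 × 1/4 = 274.5
χ² = Σ (O − E)² / E
  yellow: (765 − 823.5)² / 823.5 = 4.1557
  green: (333 − 274.5)² / 274.5 = 12.4672
χ² = 4.1557 + 12.4672 = 16.6229 ≈ 16.623

16.623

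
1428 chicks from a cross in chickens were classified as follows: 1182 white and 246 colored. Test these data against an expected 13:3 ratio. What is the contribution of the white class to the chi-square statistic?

Expected counts for N = 1428 under a 13:3 ratio (total parts = 16):
  white: 1428 × 13/16 = 1160.25
  colored: 1428 × 3/16 = 267.75
Contribution of white: (1182 − 1160.25)² / 1160.25 = 0.4077

0.408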